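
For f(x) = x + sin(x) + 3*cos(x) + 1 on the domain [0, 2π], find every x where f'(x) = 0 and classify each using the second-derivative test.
f'(x) = -3*sin(x) + cos(x) + 1

Solve f'(x) = 0 on [0, 2π]:
  f'(x) = 0 ⇔ -3*sin(x) + cos(x) = -1. Write the left side as R·cos(x + φ) with R = √(1² + 3²) = sqrt(10), cos φ = sqrt(10)/10, sin φ = 3*sqrt(10)/10; then cos(x + φ) = -sqrt(10)/10. Solve for x and keep the solutions lying in [0, 2π].
  ⇒ x = atan(3/4) ≈ 0.6435, pi ≈ 3.1416

f''(x) = -sin(x) - 3*cos(x)
Second-derivative test at each critical point:
  f''(0.6435) = -3 < 0 → local maximum
  f''(3.1416) = 3 > 0 → local minimum

Critical points: x = atan(3/4) ≈ 0.6435 (local maximum); x = pi ≈ 3.1416 (local minimum)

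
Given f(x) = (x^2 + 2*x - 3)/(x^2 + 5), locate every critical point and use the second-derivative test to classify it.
f'(x) = 2*(-x^2 + 8*x + 5)/(x^4 + 10*x^2 + 25)

Solve f'(x) = 0:
  f'(x) = -2*(x^2 - 8*x - 5)/(x^2 + 5)^2; the denominator is positive wherever f is defined, so f'(x) = 0 ⇔ -2*x^2 + 16*x + 10 = 0.
  Factor: -2*x^2 + 16*x + 10 = -2*(x^2 - 8*x - 5); x^2 - 8*x - 5 = 0 has no rational roots; quadratic formula: x = (8 ± √84)/2.
  ⇒ x = 4 - sqrt(21) ≈ -0.5826, 4 + sqrt(21) ≈ 8.5826

f''(x) = 4*(x^3 - 12*x^2 - 15*x + 20)/(x^6 + 15*x^4 + 75*x^2 + 125)
Second-derivative test at each critical point:
  f''(-0.5826) = 0.6430 > 0 → local minimum
  f''(8.5826) = -0.0030 < 0 → local maximum

Critical points: x = 4 - sqrt(21) ≈ -0.5826 (local minimum); x = 4 + sqrt(21) ≈ 8.5826 (local maximum)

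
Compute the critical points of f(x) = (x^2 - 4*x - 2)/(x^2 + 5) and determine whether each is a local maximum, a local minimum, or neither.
f'(x) = 2*(2*x^2 + 7*x - 10)/(x^4 + 10*x^2 + 25)

Solve f'(x) = 0:
  f'(x) = 2*(2*x^2 + 7*x - 10)/(x^2 + 5)^2; the denominator is positive wherever f is defined, so f'(x) = 0 ⇔ 4*x^2 + 14*x - 20 = 0.
  Factor: 4*x^2 + 14*x - 20 = 2*(2*x^2 + 7*x - 10); 2*x^2 + 7*x - 10 = 0 has no rational roots; quadratic formula: x = (-7 ± √129)/4.
  ⇒ x = -sqrt(129)/4 - 7/4 ≈ -4.5895, -7/4 + sqrt(129)/4 ≈ 1.0895

f''(x) = 2*(-4*x^3 - 21*x^2 + 60*x + 35)/(x^6 + 15*x^4 + 75*x^2 + 125)
Second-derivative test at each critical point:
  f''(-4.5895) = -0.0334 < 0 → local maximum
  f''(1.0895) = 0.5934 > 0 → local minimum

Critical points: x = -sqrt(129)/4 - 7/4 ≈ -4.5895 (local maximum); x = -7/4 + sqrt(129)/4 ≈ 1.0895 (local minimum)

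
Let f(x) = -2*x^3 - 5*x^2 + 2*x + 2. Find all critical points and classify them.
f'(x) = -6*x^2 - 10*x + 2

Solve f'(x) = 0:
  Factor: -6*x^2 - 10*x + 2 = -2*(3*x^2 + 5*x - 1); 3*x^2 + 5*x - 1 = 0 has no rational roots; quadratic formula: x = (-5 ± √37)/6.
  ⇒ x = -sqrt(37)/6 - 5/6 ≈ -1.8471, -5/6 + sqrt(37)/6 ≈ 0.1805

f''(x) = -12*x - 10
Second-derivative test at each critical point:
  f''(-1.8471) = 12.1655 > 0 → local minimum
  f''(0.1805) = -12.1655 < 0 → local maximum

Critical points: x = -sqrt(37)/6 - 5/6 ≈ -1.8471 (local minimum); x = -5/6 + sqrt(37)/6 ≈ 0.1805 (local maximum)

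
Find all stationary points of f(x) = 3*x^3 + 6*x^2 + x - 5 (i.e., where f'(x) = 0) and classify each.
f'(x) = 9*x^2 + 12*x + 1

Solve f'(x) = 0:
  9*x^2 + 12*x + 1 = 0 has no rational roots; quadratic formula: x = (-12 ± √108)/18.
  ⇒ x = -2/3 - sqrt(3)/3 ≈ -1.2440, -2/3 + sqrt(3)/3 ≈ -0.0893

f''(x) = 18*x + 12
Second-derivative test at each critical point:
  f''(-1.2440) = -10.3923 < 0 → local maximum
  f''(-0.0893) = 10.3923 > 0 → local minimum

Critical points: x = -2/3 - sqrt(3)/3 ≈ -1.2440 (local maximum); x = -2/3 + sqrt(3)/3 ≈ -0.0893 (local minimum)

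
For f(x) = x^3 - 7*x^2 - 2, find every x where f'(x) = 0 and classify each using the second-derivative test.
f'(x) = x*(3*x - 14)

Solve f'(x) = 0:
  Factor: 3*x^2 - 14*x = x*(3*x - 14) = 0.
  ⇒ x = 0, 14/3

f''(x) = 6*x - 14
Second-derivative test at each critical point:
  f''(0) = -14 < 0 → local maximum
  f''(14/3) = 14 > 0 → local minimum

Critical points: x = 0 (local maximum); x = 14/3 (local minimum)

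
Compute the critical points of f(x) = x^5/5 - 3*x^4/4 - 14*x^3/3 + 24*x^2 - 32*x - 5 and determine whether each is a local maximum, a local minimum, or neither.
f'(x) = x^4 - 3*x^3 - 14*x^2 + 48*x - 32

Solve f'(x) = 0:
  Factor: x^4 - 3*x^3 - 14*x^2 + 48*x - 32 = (x - 4)*(x - 2)*(x - 1)*(x + 4) = 0.
  ⇒ x = -4, 1, 2, 4

f''(x) = 4*x^3 - 9*x^2 - 28*x + 48
Second-derivative test at each critical point:
  f''(-4) = -240 < 0 → local maximum
  f''(1) = 15 > 0 → local minimum
  f''(2) = -12 < 0 → local maximum
  f''(4) = 48 > 0 → local minimum

Critical points: x = -4 (local maximum); x = 1 (local minimum); x = 2 (local maximum); x = 4 (local minimum)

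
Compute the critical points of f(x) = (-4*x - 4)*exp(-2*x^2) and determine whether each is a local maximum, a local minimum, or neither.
f'(x) = 4*(4*x*(x + 1) - 1)*exp(-2*x^2)

Solve f'(x) = 0:
  f'(x) = (16*x^2 + 16*x - 4)·exp(-2*x^2) and exp(-2*x^2) > 0 for every x, so f'(x) = 0 ⇔ 16*x^2 + 16*x - 4 = 0.
  Factor: 16*x^2 + 16*x - 4 = 4*(4*x^2 + 4*x - 1); 4*x^2 + 4*x - 1 = 0 has no rational roots; quadratic formula: x = (-4 ± √32)/8.
  ⇒ x = -sqrt(2)/2 - 1/2 ≈ -1.2071, -1/2 + sqrt(2)/2 ≈ 0.2071

f''(x) = 16*(-4*x^2*(x + 1) + 3*x + 1)*exp(-2*x^2)
Second-derivative test at each critical point:
  f''(-1.2071) = -1.2275 < 0 → local maximum
  f''(0.2071) = 20.7672 > 0 → local minimum

Critical points: x = -sqrt(2)/2 - 1/2 ≈ -1.2071 (local maximum); x = -1/2 + sqrt(2)/2 ≈ 0.2071 (local minimum)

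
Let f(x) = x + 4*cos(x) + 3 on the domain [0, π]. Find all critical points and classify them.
f'(x) = 1 - 4*sin(x)

Solve f'(x) = 0 on [0, π]:
  f'(x) = 0 ⇔ sin(x) = 1/4, i.e. x = arcsin(1/4) + 2nπ or x = π − arcsin(1/4) + 2nπ; keep the solutions lying in [0, π].
  ⇒ x = asin(1/4) ≈ 0.2527, pi - asin(1/4) ≈ 2.8889

f''(x) = -4*cos(x)
Second-derivative test at each critical point:
  f''(0.2527) = -3.8730 < 0 → local maximum
  f''(2.8889) = 3.8730 > 0 → local minimum

Critical points: x = asin(1/4) ≈ 0.2527 (local maximum); x = pi - asin(1/4) ≈ 2.8889 (local minimum)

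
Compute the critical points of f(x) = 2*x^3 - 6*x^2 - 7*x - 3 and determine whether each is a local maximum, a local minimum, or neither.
f'(x) = 6*x^2 - 12*x - 7

Solve f'(x) = 0:
  6*x^2 - 12*x - 7 = 0 has no rational roots; quadratic formula: x = (12 ± √312)/12.
  ⇒ x = 1 - sqrt(78)/6 ≈ -0.4720, 1 + sqrt(78)/6 ≈ 2.4720

f''(x) = 12*x - 12
Second-derivative test at each critical point:
  f''(-0.4720) = -17.6635 < 0 → local maximum
  f''(2.4720) = 17.6635 > 0 → local minimum

Critical points: x = 1 - sqrt(78)/6 ≈ -0.4720 (local maximum); x = 1 + sqrt(78)/6 ≈ 2.4720 (local minimum)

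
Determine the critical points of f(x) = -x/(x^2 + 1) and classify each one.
f'(x) = (x^2 - 1)/(x^2 + 1)^2

Solve f'(x) = 0:
  f'(x) = (x - 1)*(x + 1)/(x^2 + 1)^2; the denominator is positive wherever f is defined, so f'(x) = 0 ⇔ x^2 - 1 = 0.
  Factor: x^2 - 1 = (x - 1)*(x + 1) = 0.
  ⇒ x = -1, 1

f''(x) = 2*x*(3 - x^2)/(x^2 + 1)^3
Second-derivative test at each critical point:
  f''(-1) = -1/2 < 0 → local maximum
  f''(1) = 1/2 > 0 → local minimum

Critical points: x = -1 (local maximum); x = 1 (local minimum)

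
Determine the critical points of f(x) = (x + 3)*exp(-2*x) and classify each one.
f'(x) = (-2*x - 5)*exp(-2*x)

Solve f'(x) = 0:
  f'(x) = (-2*x - 5)·exp(-2*x) and exp(-2*x) > 0 for every x, so f'(x) = 0 ⇔ -2*x - 5 = 0.
  -2*x - 5 = 0.
  ⇒ x = -5/2

f''(x) = 4*(x + 2)*exp(-2*x)
Second-derivative test at each critical point:
  f''(-5/2) = -296.8263 < 0 → local maximum

Critical points: x = -5/2 (local maximum)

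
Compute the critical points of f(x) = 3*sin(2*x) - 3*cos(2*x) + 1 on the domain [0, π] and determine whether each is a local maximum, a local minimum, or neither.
f'(x) = 6*sqrt(2)*sin(2*x + pi/4)

Solve f'(x) = 0 on [0, π]:
  f'(x) = 0 ⇔ 3*cos(2*x) = -3*sin(2*x) ⇔ tan(2*x) = -1, i.e. 2*x = arctan(-1) + nπ; keep the solutions lying in [0, π].
  ⇒ x = 3*pi/8 ≈ 1.1781, 7*pi/8 ≈ 2.7489

f''(x) = 12*sqrt(2)*cos(2*x + pi/4)
Second-derivative test at each critical point:
  f''(1.1781) = -16.9706 < 0 → local maximum
  f''(2.7489) = 16.9706 > 0 → local minimum

Critical points: x = 3*pi/8 ≈ 1.1781 (local maximum); x = 7*pi/8 ≈ 2.7489 (local minimum)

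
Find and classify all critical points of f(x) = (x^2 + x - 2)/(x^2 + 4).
f'(x) = (-x^2 + 12*x + 4)/(x^4 + 8*x^2 + 16)

Solve f'(x) = 0:
  f'(x) = -(x^2 - 12*x - 4)/(x^2 + 4)^2; the denominator is positive wherever f is defined, so f'(x) = 0 ⇔ -x^2 + 12*x + 4 = 0.
  x^2 - 12*x - 4 = 0 has no rational roots; quadratic formula: x = (12 ± √160)/2.
  ⇒ x = 6 - 2*sqrt(10) ≈ -0.3246, 6 + 2*sqrt(10) ≈ 12.3246

f''(x) = 2*(x^3 - 18*x^2 - 12*x + 24)/(x^6 + 12*x^4 + 48*x^2 + 64)
Second-derivative test at each critical point:
  f''(-0.3246) = 0.7505 > 0 → local minimum
  f''(12.3246) = -0.0005 < 0 → local maximum

Critical points: x = 6 - 2*sqrt(10) ≈ -0.3246 (local minimum); x = 6 + 2*sqrt(10) ≈ 12.3246 (local maximum)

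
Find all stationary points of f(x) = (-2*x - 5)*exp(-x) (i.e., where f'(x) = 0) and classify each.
f'(x) = (2*x + 3)*exp(-x)

Solve f'(x) = 0:
  f'(x) = (2*x + 3)·exp(-x) and exp(-x) > 0 for every x, so f'(x) = 0 ⇔ 2*x + 3 = 0.
  2*x + 3 = 0.
  ⇒ x = -3/2

f''(x) = (-2*x - 1)*exp(-x)
Second-derivative test at each critical point:
  f''(-3/2) = 8.9634 > 0 → local minimum

Critical points: x = -3/2 (local minimum)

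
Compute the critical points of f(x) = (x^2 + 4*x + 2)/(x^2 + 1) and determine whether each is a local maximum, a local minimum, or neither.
f'(x) = 2*(-2*x^2 - x + 2)/(x^4 + 2*x^2 + 1)

Solve f'(x) = 0:
  f'(x) = -2*(2*x^2 + x - 2)/(x^2 + 1)^2; the denominator is positive wherever f is defined, so f'(x) = 0 ⇔ -4*x^2 - 2*x + 4 = 0.
  Factor: -4*x^2 - 2*x + 4 = -2*(2*x^2 + x - 2); 2*x^2 + x - 2 = 0 has no rational roots; quadratic formula: x = (-1 ± √17)/4.
  ⇒ x = -sqrt(17)/4 - 1/4 ≈ -1.2808, -1/4 + sqrt(17)/4 ≈ 0.7808

f''(x) = 2*(4*x^3 + 3*x^2 - 12*x - 1)/(x^6 + 3*x^4 + 3*x^2 + 1)
Second-derivative test at each critical point:
  f''(-1.2808) = 1.1828 > 0 → local minimum
  f''(0.7808) = -3.1828 < 0 → local maximum

Critical points: x = -sqrt(17)/4 - 1/4 ≈ -1.2808 (local minimum); x = -1/4 + sqrt(17)/4 ≈ 0.7808 (local maximum)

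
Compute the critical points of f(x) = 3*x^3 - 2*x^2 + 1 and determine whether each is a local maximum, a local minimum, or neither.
f'(x) = x*(9*x - 4)

Solve f'(x) = 0:
  Factor: 9*x^2 - 4*x = x*(9*x - 4) = 0.
  ⇒ x = 0, 4/9

f''(x) = 18*x - 4
Second-derivative test at each critical point:
  f''(0) = -4 < 0 → local maximum
  f''(4/9) = 4 > 0 → local minimum

Critical points: x = 0 (local maximum); x = 4/9 (local minimum)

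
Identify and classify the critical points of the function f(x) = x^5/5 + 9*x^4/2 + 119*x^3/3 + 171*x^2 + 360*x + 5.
f'(x) = x^4 + 18*x^3 + 119*x^2 + 342*x + 360

Solve f'(x) = 0:
  Factor: x^4 + 18*x^3 + 119*x^2 + 342*x + 360 = (x + 3)*(x + 4)*(x + 5)*(x + 6) = 0.
  ⇒ x = -6, -5, -4, -3

f''(x) = 4*x^3 + 54*x^2 + 238*x + 342
Second-derivative test at each critical point:
  f''(-6) = -6 < 0 → local maximum
  f''(-5) = 2 > 0 → local minimum
  f''(-4) = -2 < 0 → local maximum
  f''(-3) = 6 > 0 → local minimum

Critical points: x = -6 (local maximum); x = -5 (local minimum); x = -4 (local maximum); x = -3 (local minimum)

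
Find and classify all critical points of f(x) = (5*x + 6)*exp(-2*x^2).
f'(x) = (-4*x*(5*x + 6) + 5)*exp(-2*x^2)

Solve f'(x) = 0:
  f'(x) = (-20*x^2 - 24*x + 5)·exp(-2*x^2) and exp(-2*x^2) > 0 for every x, so f'(x) = 0 ⇔ -20*x^2 - 24*x + 5 = 0.
  20*x^2 + 24*x - 5 = 0 has no rational roots; quadratic formula: x = (-24 ± √976)/40.
  ⇒ x = -sqrt(61)/10 - 3/5 ≈ -1.3810, -3/5 + sqrt(61)/10 ≈ 0.1810

f''(x) = 4*(4*x^2*(5*x + 6) - 15*x - 6)*exp(-2*x^2)
Second-derivative test at each critical point:
  f''(-1.3810) = 0.6889 > 0 → local minimum
  f''(0.1810) = -29.2591 < 0 → local maximum

Critical points: x = -sqrt(61)/10 - 3/5 ≈ -1.3810 (local minimum); x = -3/5 + sqrt(61)/10 ≈ 0.1810 (local maximum)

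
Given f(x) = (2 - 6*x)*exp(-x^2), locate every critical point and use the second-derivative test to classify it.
f'(x) = 2*(2*x*(3*x - 1) - 3)*exp(-x^2)

Solve f'(x) = 0:
  f'(x) = (12*x^2 - 4*x - 6)·exp(-x^2) and exp(-x^2) > 0 for every x, so f'(x) = 0 ⇔ 12*x^2 - 4*x - 6 = 0.
  Factor: 12*x^2 - 4*x - 6 = 2*(6*x^2 - 2*x - 3); 6*x^2 - 2*x - 3 = 0 has no rational roots; quadratic formula: x = (2 ± √76)/12.
  ⇒ x = 1/6 - sqrt(19)/6 ≈ -0.5598, 1/6 + sqrt(19)/6 ≈ 0.8931

f''(x) = 4*(2*x^2*(1 - 3*x) + 9*x - 1)*exp(-x^2)
Second-derivative test at each critical point:
  f''(-0.5598) = -12.7447 < 0 → local maximum
  f''(0.8931) = 7.8522 > 0 → local minimum

Critical points: x = 1/6 - sqrt(19)/6 ≈ -0.5598 (local maximum); x = 1/6 + sqrt(19)/6 ≈ 0.8931 (local minimum)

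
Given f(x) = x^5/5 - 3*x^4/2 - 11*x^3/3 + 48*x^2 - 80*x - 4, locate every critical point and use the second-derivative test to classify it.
f'(x) = x^4 - 6*x^3 - 11*x^2 + 96*x - 80

Solve f'(x) = 0:
  Factor: x^4 - 6*x^3 - 11*x^2 + 96*x - 80 = (x - 5)*(x - 4)*(x - 1)*(x + 4) = 0.
  ⇒ x = -4, 1, 4, 5

f''(x) = 4*x^3 - 18*x^2 - 22*x + 96
Second-derivative test at each critical point:
  f''(-4) = -360 < 0 → local maximum
  f''(1) = 60 > 0 → local minimum
  f''(4) = -24 < 0 → local maximum
  f''(5) = 36 > 0 → local minimum

Critical points: x = -4 (local maximum); x = 1 (local minimum); x = 4 (local maximum); x = 5 (local minimum)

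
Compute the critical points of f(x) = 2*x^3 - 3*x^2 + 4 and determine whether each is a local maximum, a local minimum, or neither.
f'(x) = 6*x*(x - 1)

Solve f'(x) = 0:
  Factor: 6*x^2 - 6*x = 6*x*(x - 1) = 0.
  ⇒ x = 0, 1

f''(x) = 12*x - 6
Second-derivative test at each critical point:
  f''(0) = -6 < 0 → local maximum
  f''(1) = 6 > 0 → local minimum

Critical points: x = 0 (local maximum); x = 1 (local minimum)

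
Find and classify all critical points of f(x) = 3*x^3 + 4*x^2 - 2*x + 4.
f'(x) = 9*x^2 + 8*x - 2

Solve f'(x) = 0:
  9*x^2 + 8*x - 2 = 0 has no rational roots; quadratic formula: x = (-8 ± √136)/18.
  ⇒ x = -sqrt(34)/9 - 4/9 ≈ -1.0923, -4/9 + sqrt(34)/9 ≈ 0.2034

f''(x) = 18*x + 8
Second-derivative test at each critical point:
  f''(-1.0923) = -11.6619 < 0 → local maximum
  f''(0.2034) = 11.6619 > 0 → local minimum

Critical points: x = -sqrt(34)/9 - 4/9 ≈ -1.0923 (local maximum); x = -4/9 + sqrt(34)/9 ≈ 0.2034 (local minimum)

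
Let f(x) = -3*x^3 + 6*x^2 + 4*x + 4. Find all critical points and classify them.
f'(x) = -9*x^2 + 12*x + 4

Solve f'(x) = 0:
  9*x^2 - 12*x - 4 = 0 has no rational roots; quadratic formula: x = (12 ± √288)/18.
  ⇒ x = 2/3 - 2*sqrt(2)/3 ≈ -0.2761, 2/3 + 2*sqrt(2)/3 ≈ 1.6095

f''(x) = 12 - 18*x
Second-derivative test at each critical point:
  f''(-0.2761) = 16.9706 > 0 → local minimum
  f''(1.6095) = -16.9706 < 0 → local maximum

Critical points: x = 2/3 - 2*sqrt(2)/3 ≈ -0.2761 (local minimum); x = 2/3 + 2*sqrt(2)/3 ≈ 1.6095 (local maximum)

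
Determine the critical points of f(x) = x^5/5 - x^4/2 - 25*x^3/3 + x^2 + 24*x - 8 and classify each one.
f'(x) = x^4 - 2*x^3 - 25*x^2 + 2*x + 24

Solve f'(x) = 0:
  Factor: x^4 - 2*x^3 - 25*x^2 + 2*x + 24 = (x - 6)*(x - 1)*(x + 1)*(x + 4) = 0.
  ⇒ x = -4, -1, 1, 6

f''(x) = 4*x^3 - 6*x^2 - 50*x + 2
Second-derivative test at each critical point:
  f''(-4) = -150 < 0 → local maximum
  f''(-1) = 42 > 0 → local minimum
  f''(1) = -50 < 0 → local maximum
  f''(6) = 350 > 0 → local minimum

Critical points: x = -4 (local maximum); x = -1 (local minimum); x = 1 (local maximum); x = 6 (local minimum)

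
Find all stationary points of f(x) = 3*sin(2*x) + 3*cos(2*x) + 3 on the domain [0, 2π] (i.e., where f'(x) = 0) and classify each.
f'(x) = 6*sqrt(2)*cos(2*x + pi/4)

Solve f'(x) = 0 on [0, 2π]:
  f'(x) = 0 ⇔ 3*cos(2*x) = 3*sin(2*x) ⇔ tan(2*x) = 1, i.e. 2*x = arctan(1) + nπ; keep the solutions lying in [0, 2π].
  ⇒ x = pi/8 ≈ 0.3927, 5*pi/8 ≈ 1.9635, 9*pi/8 ≈ 3.5343, 13*pi/8 ≈ 5.1051

f''(x) = -12*sqrt(2)*sin(2*x + pi/4)
Second-derivative test at each critical point:
  f''(0.3927) = -16.9706 < 0 → local maximum
  f''(1.9635) = 16.9706 > 0 → local minimum
  f''(3.5343) = -16.9706 < 0 → local maximum
  f''(5.1051) = 16.9706 > 0 → local minimum

Critical points: x = pi/8 ≈ 0.3927 (local maximum); x = 5*pi/8 ≈ 1.9635 (local minimum); x = 9*pi/8 ≈ 3.5343 (local maximum); x = 13*pi/8 ≈ 5.1051 (local minimum)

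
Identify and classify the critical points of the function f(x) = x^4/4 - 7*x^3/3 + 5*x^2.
f'(x) = x*(x^2 - 7*x + 10)

Solve f'(x) = 0:
  Factor: x^3 - 7*x^2 + 10*x = x*(x - 5)*(x - 2) = 0.
  ⇒ x = 0, 2, 5

f''(x) = 3*x^2 - 14*x + 10
Second-derivative test at each critical point:
  f''(0) = 10 > 0 → local minimum
  f''(2) = -6 < 0 → local maximum
  f''(5) = 15 > 0 → local minimum

Critical points: x = 0 (local minimum); x = 2 (local maximum); x = 5 (local minimum)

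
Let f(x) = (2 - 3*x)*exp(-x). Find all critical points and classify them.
f'(x) = (3*x - 5)*exp(-x)

Solve f'(x) = 0:
  f'(x) = (3*x - 5)·exp(-x) and exp(-x) > 0 for every x, so f'(x) = 0 ⇔ 3*x - 5 = 0.
  3*x - 5 = 0.
  ⇒ x = 5/3

f''(x) = (8 - 3*x)*exp(-x)
Second-derivative test at each critical point:
  f''(5/3) = 0.5666 > 0 → local minimum

Critical points: x = 5/3 (local minimum)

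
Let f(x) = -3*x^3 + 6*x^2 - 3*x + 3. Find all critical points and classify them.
f'(x) = -9*x^2 + 12*x - 3

Solve f'(x) = 0:
  Factor: -9*x^2 + 12*x - 3 = -3*(x - 1)*(3*x - 1) = 0.
  ⇒ x = 1/3, 1

f''(x) = 12 - 18*x
Second-derivative test at each critical point:
  f''(1/3) = 6 > 0 → local minimum
  f''(1) = -6 < 0 → local maximum

Critical points: x = 1/3 (local minimum); x = 1 (local maximum)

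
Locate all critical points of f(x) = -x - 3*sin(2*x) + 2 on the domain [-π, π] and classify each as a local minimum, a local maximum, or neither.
f'(x) = 12*sin(x)^2 - 7

Solve f'(x) = 0 on [-π, π]:
  f'(x) = 0 ⇔ cos(2*x) = -1/6, i.e. 2*x = ±arccos(-1/6) + 2nπ; keep the solutions lying in [-π, π].
  ⇒ x = -pi + acos(-1/6)/2 ≈ -2.2725, -acos(-1/6)/2 ≈ -0.8691, acos(-1/6)/2 ≈ 0.8691, pi - acos(-1/6)/2 ≈ 2.2725

f''(x) = 12*sin(2*x)
Second-derivative test at each critical point:
  f''(-2.2725) = 11.8322 > 0 → local minimum
  f''(-0.8691) = -11.8322 < 0 → local maximum
  f''(0.8691) = 11.8322 > 0 → local minimum
  f''(2.2725) = -11.8322 < 0 → local maximum

Critical points: x = -pi + acos(-1/6)/2 ≈ -2.2725 (local minimum); x = -acos(-1/6)/2 ≈ -0.8691 (local maximum); x = acos(-1/6)/2 ≈ 0.8691 (local minimum); x = pi - acos(-1/6)/2 ≈ 2.2725 (local maximum)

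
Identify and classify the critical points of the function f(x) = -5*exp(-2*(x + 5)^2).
f'(x) = 20*(x + 5)*exp(-2*(x + 5)^2)

Solve f'(x) = 0:
  f'(x) = (20*x + 100)·exp(-2*(x + 5)^2) and exp(-2*(x + 5)^2) > 0 for every x, so f'(x) = 0 ⇔ 20*x + 100 = 0.
  Factor: 20*x + 100 = 20*(x + 5) = 0.
  ⇒ x = -5

f''(x) = 20*(1 - 4*(x + 5)^2)*exp(-2*(x + 5)^2)
Second-derivative test at each critical point:
  f''(-5) = 20 > 0 → local minimum

Critical points: x = -5 (local minimum)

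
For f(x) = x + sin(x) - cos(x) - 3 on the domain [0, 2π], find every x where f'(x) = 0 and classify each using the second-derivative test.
f'(x) = sin(x) + cos(x) + 1

Solve f'(x) = 0 on [0, 2π]:
  f'(x) = 0 ⇔ sin(x) + cos(x) = -1. Write the left side as R·cos(x + φ) with R = √(1² + (-1)²) = sqrt(2), cos φ = sqrt(2)/2, sin φ = -sqrt(2)/2; then cos(x + φ) = -sqrt(2)/2. Solve for x and keep the solutions lying in [0, 2π].
  ⇒ x = pi ≈ 3.1416, 3*pi/2 ≈ 4.7124

f''(x) = -sin(x) + cos(x)
Second-derivative test at each critical point:
  f''(3.1416) = -1 < 0 → local maximum
  f''(4.7124) = 1 > 0 → local minimum

Critical points: x = pi ≈ 3.1416 (local maximum); x = 3*pi/2 ≈ 4.7124 (local minimum)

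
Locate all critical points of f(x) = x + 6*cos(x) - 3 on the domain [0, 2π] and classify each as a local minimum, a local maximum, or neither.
f'(x) = 1 - 6*sin(x)

Solve f'(x) = 0 on [0, 2π]:
  f'(x) = 0 ⇔ sin(x) = 1/6, i.e. x = arcsin(1/6) + 2nπ or x = π − arcsin(1/6) + 2nπ; keep the solutions lying in [0, 2π].
  ⇒ x = asin(1/6) ≈ 0.1674, pi - asin(1/6) ≈ 2.9741

f''(x) = -6*cos(x)
Second-derivative test at each critical point:
  f''(0.1674) = -5.9161 < 0 → local maximum
  f''(2.9741) = 5.9161 > 0 → local minimum

Critical points: x = asin(1/6) ≈ 0.1674 (local maximum); x = pi - asin(1/6) ≈ 2.9741 (local minimum)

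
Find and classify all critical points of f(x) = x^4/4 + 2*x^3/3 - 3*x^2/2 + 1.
f'(x) = x*(x^2 + 2*x - 3)

Solve f'(x) = 0:
  Factor: x^3 + 2*x^2 - 3*x = x*(x - 1)*(x + 3) = 0.
  ⇒ x = -3, 0, 1

f''(x) = 3*x^2 + 4*x - 3
Second-derivative test at each critical point:
  f''(-3) = 12 > 0 → local minimum
  f''(0) = -3 < 0 → local maximum
  f''(1) = 4 > 0 → local minimum

Critical points: x = -3 (local minimum); x = 0 (local maximum); x = 1 (local minimum)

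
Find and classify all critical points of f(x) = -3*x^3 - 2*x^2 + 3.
f'(x) = x*(-9*x - 4)

Solve f'(x) = 0:
  Factor: -9*x^2 - 4*x = -x*(9*x + 4) = 0.
  ⇒ x = -4/9, 0

f''(x) = -18*x - 4
Second-derivative test at each critical point:
  f''(-4/9) = 4 > 0 → local minimum
  f''(0) = -4 < 0 → local maximum

Critical points: x = -4/9 (local minimum); x = 0 (local maximum)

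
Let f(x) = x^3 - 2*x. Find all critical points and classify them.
f'(x) = 3*x^2 - 2

Solve f'(x) = 0:
  3*x^2 - 2 = 0 has no rational roots; quadratic formula: x = (0 ± √24)/6.
  ⇒ x = -sqrt(6)/3 ≈ -0.8165, sqrt(6)/3 ≈ 0.8165

f''(x) = 6*x
Second-derivative test at each critical point:
  f''(-0.8165) = -4.8990 < 0 → local maximum
  f''(0.8165) = 4.8990 > 0 → local minimum

Critical points: x = -sqrt(6)/3 ≈ -0.8165 (local maximum); x = sqrt(6)/3 ≈ 0.8165 (local minimum)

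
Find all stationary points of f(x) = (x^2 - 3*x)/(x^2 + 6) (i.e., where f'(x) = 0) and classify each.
f'(x) = 3*(x^2 + 4*x - 6)/(x^4 + 12*x^2 + 36)

Solve f'(x) = 0:
  f'(x) = 3*(x^2 + 4*x - 6)/(x^2 + 6)^2; the denominator is positive wherever f is defined, so f'(x) = 0 ⇔ 3*x^2 + 12*x - 18 = 0.
  Factor: 3*x^2 + 12*x - 18 = 3*(x^2 + 4*x - 6); x^2 + 4*x - 6 = 0 has no rational roots; quadratic formula: x = (-4 ± √40)/2.
  ⇒ x = -sqrt(10) - 2 ≈ -5.1623, -2 + sqrt(10) ≈ 1.1623

f''(x) = 6*(-x^3 - 6*x^2 + 18*x + 12)/(x^6 + 18*x^4 + 108*x^2 + 216)
Second-derivative test at each critical point:
  f''(-5.1623) = -0.0178 < 0 → local maximum
  f''(1.1623) = 0.3511 > 0 → local minimum

Critical points: x = -sqrt(10) - 2 ≈ -5.1623 (local maximum); x = -2 + sqrt(10) ≈ 1.1623 (local minimum)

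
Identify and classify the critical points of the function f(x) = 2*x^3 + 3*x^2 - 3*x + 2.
f'(x) = 6*x^2 + 6*x - 3

Solve f'(x) = 0:
  Factor: 6*x^2 + 6*x - 3 = 3*(2*x^2 + 2*x - 1); 2*x^2 + 2*x - 1 = 0 has no rational roots; quadratic formula: x = (-2 ± √12)/4.
  ⇒ x = -sqrt(3)/2 - 1/2 ≈ -1.3660, -1/2 + sqrt(3)/2 ≈ 0.3660

f''(x) = 12*x + 6
Second-derivative test at each critical point:
  f''(-1.3660) = -10.3923 < 0 → local maximum
  f''(0.3660) = 10.3923 > 0 → local minimum

Critical points: x = -sqrt(3)/2 - 1/2 ≈ -1.3660 (local maximum); x = -1/2 + sqrt(3)/2 ≈ 0.3660 (local minimum)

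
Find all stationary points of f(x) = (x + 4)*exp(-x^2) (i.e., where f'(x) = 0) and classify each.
f'(x) = (-2*x*(x + 4) + 1)*exp(-x^2)

Solve f'(x) = 0:
  f'(x) = (-2*x^2 - 8*x + 1)·exp(-x^2) and exp(-x^2) > 0 for every x, so f'(x) = 0 ⇔ -2*x^2 - 8*x + 1 = 0.
  2*x^2 + 8*x - 1 = 0 has no rational roots; quadratic formula: x = (-8 ± √72)/4.
  ⇒ x = -3*sqrt(2)/2 - 2 ≈ -4.1213, -2 + 3*sqrt(2)/2 ≈ 0.1213

f''(x) = 2*(2*x^2*(x + 4) - 3*x - 4)*exp(-x^2)
Second-derivative test at each critical point:
  f''(-4.1213) = 3.565e-07 > 0 → local minimum
  f''(0.1213) = -8.3613 < 0 → local maximum

Critical points: x = -3*sqrt(2)/2 - 2 ≈ -4.1213 (local minimum); x = -2 + 3*sqrt(2)/2 ≈ 0.1213 (local maximum)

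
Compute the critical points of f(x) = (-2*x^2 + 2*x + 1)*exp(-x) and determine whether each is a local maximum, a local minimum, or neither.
f'(x) = (2*x^2 - 6*x + 1)*exp(-x)

Solve f'(x) = 0:
  f'(x) = (2*x^2 - 6*x + 1)·exp(-x) and exp(-x) > 0 for every x, so f'(x) = 0 ⇔ 2*x^2 - 6*x + 1 = 0.
  2*x^2 - 6*x + 1 = 0 has no rational roots; quadratic formula: x = (6 ± √28)/4.
  ⇒ x = 3/2 - sqrt(7)/2 ≈ 0.1771, sqrt(7)/2 + 3/2 ≈ 2.8229

f''(x) = (-2*x^2 + 10*x - 7)*exp(-x)
Second-derivative test at each critical point:
  f''(0.1771) = -4.4326 < 0 → local maximum
  f''(2.8229) = 0.3145 > 0 → local minimum

Critical points: x = 3/2 - sqrt(7)/2 ≈ 0.1771 (local maximum); x = sqrt(7)/2 + 3/2 ≈ 2.8229 (local minimum)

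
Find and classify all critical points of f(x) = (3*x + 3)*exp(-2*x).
f'(x) = 3*(-2*x - 1)*exp(-2*x)

Solve f'(x) = 0:
  f'(x) = (-6*x - 3)·exp(-2*x) and exp(-2*x) > 0 for every x, so f'(x) = 0 ⇔ -6*x - 3 = 0.
  Factor: -6*x - 3 = -3*(2*x + 1) = 0.
  ⇒ x = -1/2

f''(x) = 12*x*exp(-2*x)
Second-derivative test at each critical point:
  f''(-1/2) = -16.3097 < 0 → local maximum

Critical points: x = -1/2 (local maximum)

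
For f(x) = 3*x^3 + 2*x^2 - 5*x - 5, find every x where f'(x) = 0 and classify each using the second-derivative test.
f'(x) = 9*x^2 + 4*x - 5

Solve f'(x) = 0:
  Factor: 9*x^2 + 4*x - 5 = (x + 1)*(9*x - 5) = 0.
  ⇒ x = -1, 5/9

f''(x) = 18*x + 4
Second-derivative test at each critical point:
  f''(-1) = -14 < 0 → local maximum
  f''(5/9) = 14 > 0 → local minimum

Critical points: x = -1 (local maximum); x = 5/9 (local minimum)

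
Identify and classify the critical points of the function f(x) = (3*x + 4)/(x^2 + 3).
f'(x) = (-3*x^2 - 8*x + 9)/(x^4 + 6*x^2 + 9)

Solve f'(x) = 0:
  f'(x) = -(3*x^2 + 8*x - 9)/(x^2 + 3)^2; the denominator is positive wherever f is defined, so f'(x) = 0 ⇔ -3*x^2 - 8*x + 9 = 0.
  3*x^2 + 8*x - 9 = 0 has no rational roots; quadratic formula: x = (-8 ± √172)/6.
  ⇒ x = -sqrt(43)/3 - 4/3 ≈ -3.5191, -4/3 + sqrt(43)/3 ≈ 0.8525

f''(x) = 2*(4*x^2*(3*x + 4) - (9*x + 4)*(x^2 + 3))/(x^2 + 3)^3
Second-derivative test at each critical point:
  f''(-3.5191) = 0.0554 > 0 → local minimum
  f''(0.8525) = -0.9443 < 0 → local maximum

Critical points: x = -sqrt(43)/3 - 4/3 ≈ -3.5191 (local minimum); x = -4/3 + sqrt(43)/3 ≈ 0.8525 (local maximum)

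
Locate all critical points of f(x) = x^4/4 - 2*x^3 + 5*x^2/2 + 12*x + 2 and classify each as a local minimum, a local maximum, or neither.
f'(x) = x^3 - 6*x^2 + 5*x + 12

Solve f'(x) = 0:
  Factor: x^3 - 6*x^2 + 5*x + 12 = (x - 4)*(x - 3)*(x + 1) = 0.
  ⇒ x = -1, 3, 4

f''(x) = 3*x^2 - 12*x + 5
Second-derivative test at each critical point:
  f''(-1) = 20 > 0 → local minimum
  f''(3) = -4 < 0 → local maximum
  f''(4) = 5 > 0 → local minimum

Critical points: x = -1 (local minimum); x = 3 (local maximum); x = 4 (local minimum)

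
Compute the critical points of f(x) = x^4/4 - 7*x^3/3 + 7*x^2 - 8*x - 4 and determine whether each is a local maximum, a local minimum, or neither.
f'(x) = x^3 - 7*x^2 + 14*x - 8

Solve f'(x) = 0:
  Factor: x^3 - 7*x^2 + 14*x - 8 = (x - 4)*(x - 2)*(x - 1) = 0.
  ⇒ x = 1, 2, 4

f''(x) = 3*x^2 - 14*x + 14
Second-derivative test at each critical point:
  f''(1) = 3 > 0 → local minimum
  f''(2) = -2 < 0 → local maximum
  f''(4) = 6 > 0 → local minimum

Critical points: x = 1 (local minimum); x = 2 (local maximum); x = 4 (local minimum)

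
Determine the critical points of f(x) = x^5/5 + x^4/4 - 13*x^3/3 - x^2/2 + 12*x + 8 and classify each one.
f'(x) = x^4 + x^3 - 13*x^2 - x + 12

Solve f'(x) = 0:
  Factor: x^4 + x^3 - 13*x^2 - x + 12 = (x - 3)*(x - 1)*(x + 1)*(x + 4) = 0.
  ⇒ x = -4, -1, 1, 3

f''(x) = 4*x^3 + 3*x^2 - 26*x - 1
Second-derivative test at each critical point:
  f''(-4) = -105 < 0 → local maximum
  f''(-1) = 24 > 0 → local minimum
  f''(1) = -20 < 0 → local maximum
  f''(3) = 56 > 0 → local minimum

Critical points: x = -4 (local maximum); x = -1 (local minimum); x = 1 (local maximum); x = 3 (local minimum)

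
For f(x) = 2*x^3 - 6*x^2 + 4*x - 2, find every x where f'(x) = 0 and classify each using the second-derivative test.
f'(x) = 6*x^2 - 12*x + 4

Solve f'(x) = 0:
  Factor: 6*x^2 - 12*x + 4 = 2*(3*x^2 - 6*x + 2); 3*x^2 - 6*x + 2 = 0 has no rational roots; quadratic formula: x = (6 ± √12)/6.
  ⇒ x = 1 - sqrt(3)/3 ≈ 0.4226, sqrt(3)/3 + 1 ≈ 1.5774

f''(x) = 12*x - 12
Second-derivative test at each critical point:
  f''(0.4226) = -6.9282 < 0 → local maximum
  f''(1.5774) = 6.9282 > 0 → local minimum

Critical points: x = 1 - sqrt(3)/3 ≈ 0.4226 (local maximum); x = sqrt(3)/3 + 1 ≈ 1.5774 (local minimum)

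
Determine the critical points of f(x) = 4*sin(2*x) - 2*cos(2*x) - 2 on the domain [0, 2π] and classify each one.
f'(x) = 4*sin(2*x) + 8*cos(2*x)

Solve f'(x) = 0 on [0, 2π]:
  f'(x) = 0 ⇔ 4*cos(2*x) = -2*sin(2*x) ⇔ tan(2*x) = -2, i.e. 2*x = arctan(-2) + nπ; keep the solutions lying in [0, 2π].
  ⇒ x = -atan(2)/2 + pi/2 ≈ 1.0172, pi - atan(2)/2 ≈ 2.5880, -atan(2)/2 + 3*pi/2 ≈ 4.1588, -atan(2)/2 + 2*pi ≈ 5.7296

f''(x) = -16*sin(2*x) + 8*cos(2*x)
Second-derivative test at each critical point:
  f''(1.0172) = -17.8885 < 0 → local maximum
  f''(2.5880) = 17.8885 > 0 → local minimum
  f''(4.1588) = -17.8885 < 0 → local maximum
  f''(5.7296) = 17.8885 > 0 → local minimum

Critical points: x = -atan(2)/2 + pi/2 ≈ 1.0172 (local maximum); x = pi - atan(2)/2 ≈ 2.5880 (local minimum); x = -atan(2)/2 + 3*pi/2 ≈ 4.1588 (local maximum); x = -atan(2)/2 + 2*pi ≈ 5.7296 (local minimum)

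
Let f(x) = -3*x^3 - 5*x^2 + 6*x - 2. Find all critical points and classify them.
f'(x) = -9*x^2 - 10*x + 6

Solve f'(x) = 0:
  9*x^2 + 10*x - 6 = 0 has no rational roots; quadratic formula: x = (-10 ± √316)/18.
  ⇒ x = -sqrt(79)/9 - 5/9 ≈ -1.5431, -5/9 + sqrt(79)/9 ≈ 0.4320

f''(x) = -18*x - 10
Second-derivative test at each critical point:
  f''(-1.5431) = 17.7764 > 0 → local minimum
  f''(0.4320) = -17.7764 < 0 → local maximum

Critical points: x = -sqrt(79)/9 - 5/9 ≈ -1.5431 (local minimum); x = -5/9 + sqrt(79)/9 ≈ 0.4320 (local maximum)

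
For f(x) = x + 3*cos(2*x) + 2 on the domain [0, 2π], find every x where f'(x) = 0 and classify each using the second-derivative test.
f'(x) = 1 - 6*sin(2*x)

Solve f'(x) = 0 on [0, 2π]:
  f'(x) = 0 ⇔ sin(2*x) = 1/6, i.e. 2*x = arcsin(1/6) + 2nπ or 2*x = π − arcsin(1/6) + 2nπ; keep the solutions lying in [0, 2π].
  ⇒ x = asin(1/6)/2 ≈ 0.0837, -asin(1/6)/2 + pi/2 ≈ 1.4871, asin(1/6)/2 + pi ≈ 3.2253, -asin(1/6)/2 + 3*pi/2 ≈ 4.6287

f''(x) = -12*cos(2*x)
Second-derivative test at each critical point:
  f''(0.0837) = -11.8322 < 0 → local maximum
  f''(1.4871) = 11.8322 > 0 → local minimum
  f''(3.2253) = -11.8322 < 0 → local maximum
  f''(4.6287) = 11.8322 > 0 → local minimum

Critical points: x = asin(1/6)/2 ≈ 0.0837 (local maximum); x = -asin(1/6)/2 + pi/2 ≈ 1.4871 (local minimum); x = asin(1/6)/2 + pi ≈ 3.2253 (local maximum); x = -asin(1/6)/2 + 3*pi/2 ≈ 4.6287 (local minimum)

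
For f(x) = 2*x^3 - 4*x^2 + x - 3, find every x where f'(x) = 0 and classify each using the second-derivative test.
f'(x) = 6*x^2 - 8*x + 1

Solve f'(x) = 0:
  6*x^2 - 8*x + 1 = 0 has no rational roots; quadratic formula: x = (8 ± √40)/12.
  ⇒ x = 2/3 - sqrt(10)/6 ≈ 0.1396, sqrt(10)/6 + 2/3 ≈ 1.1937

f''(x) = 12*x - 8
Second-derivative test at each critical point:
  f''(0.1396) = -6.3246 < 0 → local maximum
  f''(1.1937) = 6.3246 > 0 → local minimum

Critical points: x = 2/3 - sqrt(10)/6 ≈ 0.1396 (local maximum); x = sqrt(10)/6 + 2/3 ≈ 1.1937 (local minimum)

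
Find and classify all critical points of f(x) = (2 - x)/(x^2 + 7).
f'(x) = (-x^2 + 2*x*(x - 2) - 7)/(x^2 + 7)^2

Solve f'(x) = 0:
  f'(x) = (x^2 - 4*x - 7)/(x^2 + 7)^2; the denominator is positive wherever f is defined, so f'(x) = 0 ⇔ x^2 - 4*x - 7 = 0.
  x^2 - 4*x - 7 = 0 has no rational roots; quadratic formula: x = (4 ± √44)/2.
  ⇒ x = 2 - sqrt(11) ≈ -1.3166, 2 + sqrt(11) ≈ 5.3166

f''(x) = 2*(4*x^2*(2 - x) + (3*x - 2)*(x^2 + 7))/(x^2 + 7)^3
Second-derivative test at each critical point:
  f''(-1.3166) = -0.0870 < 0 → local maximum
  f''(5.3166) = 0.0053 > 0 → local minimum

Critical points: x = 2 - sqrt(11) ≈ -1.3166 (local maximum); x = 2 + sqrt(11) ≈ 5.3166 (local minimum)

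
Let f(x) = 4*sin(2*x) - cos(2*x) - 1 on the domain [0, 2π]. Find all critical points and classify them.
f'(x) = 2*sin(2*x) + 8*cos(2*x)

Solve f'(x) = 0 on [0, 2π]:
  f'(x) = 0 ⇔ 4*cos(2*x) = -sin(2*x) ⇔ tan(2*x) = -4, i.e. 2*x = arctan(-4) + nπ; keep the solutions lying in [0, 2π].
  ⇒ x = -atan(4)/2 + pi/2 ≈ 0.9079, pi - atan(4)/2 ≈ 2.4787, -atan(4)/2 + 3*pi/2 ≈ 4.0495, -atan(4)/2 + 2*pi ≈ 5.6203

f''(x) = -16*sin(2*x) + 4*cos(2*x)
Second-derivative test at each critical point:
  f''(0.9079) = -16.4924 < 0 → local maximum
  f''(2.4787) = 16.4924 > 0 → local minimum
  f''(4.0495) = -16.4924 < 0 → local maximum
  f''(5.6203) = 16.4924 > 0 → local minimum

Critical points: x = -atan(4)/2 + pi/2 ≈ 0.9079 (local maximum); x = pi - atan(4)/2 ≈ 2.4787 (local minimum); x = -atan(4)/2 + 3*pi/2 ≈ 4.0495 (local maximum); x = -atan(4)/2 + 2*pi ≈ 5.6203 (local minimum)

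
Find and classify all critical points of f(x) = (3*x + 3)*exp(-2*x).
f'(x) = 3*(-2*x - 1)*exp(-2*x)

Solve f'(x) = 0:
  f'(x) = (-6*x - 3)·exp(-2*x) and exp(-2*x) > 0 for every x, so f'(x) = 0 ⇔ -6*x - 3 = 0.
  Factor: -6*x - 3 = -3*(2*x + 1) = 0.
  ⇒ x = -1/2

f''(x) = 12*x*exp(-2*x)
Second-derivative test at each critical point:
  f''(-1/2) = -16.3097 < 0 → local maximum

Critical points: x = -1/2 (local maximum)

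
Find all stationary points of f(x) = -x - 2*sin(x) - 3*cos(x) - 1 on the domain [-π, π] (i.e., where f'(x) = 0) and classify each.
f'(x) = 3*sin(x) - 2*cos(x) - 1

Solve f'(x) = 0 on [-π, π]:
  f'(x) = 0 ⇔ 3*sin(x) - 2*cos(x) = 1. Write the left side as R·cos(x + φ) with R = √((-2)² + (-3)²) = sqrt(13), cos φ = -2*sqrt(13)/13, sin φ = -3*sqrt(13)/13; then cos(x + φ) = sqrt(13)/13. Solve for x and keep the solutions lying in [-π, π].
  ⇒ x = -pi + atan((3 - 4*sqrt(3))/(-6*sqrt(3) - 2)) ≈ -2.8346, atan((3 + 4*sqrt(3))/(-2 + 6*sqrt(3))) ≈ 0.8690

f''(x) = 2*sin(x) + 3*cos(x)
Second-derivative test at each critical point:
  f''(-2.8346) = -3.4641 < 0 → local maximum
  f''(0.8690) = 3.4641 > 0 → local minimum

Critical points: x = -pi + atan((3 - 4*sqrt(3))/(-6*sqrt(3) - 2)) ≈ -2.8346 (local maximum); x = atan((3 + 4*sqrt(3))/(-2 + 6*sqrt(3))) ≈ 0.8690 (local minimum)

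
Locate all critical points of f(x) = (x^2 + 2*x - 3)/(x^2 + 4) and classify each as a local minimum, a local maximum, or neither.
f'(x) = 2*(-x^2 + 7*x + 4)/(x^4 + 8*x^2 + 16)

Solve f'(x) = 0:
  f'(x) = -2*(x^2 - 7*x - 4)/(x^2 + 4)^2; the denominator is positive wherever f is defined, so f'(x) = 0 ⇔ -2*x^2 + 14*x + 8 = 0.
  Factor: -2*x^2 + 14*x + 8 = -2*(x^2 - 7*x - 4); x^2 - 7*x - 4 = 0 has no rational roots; quadratic formula: x = (7 ± √65)/2.
  ⇒ x = 7/2 - sqrt(65)/2 ≈ -0.5311, 7/2 + sqrt(65)/2 ≈ 7.5311

f''(x) = 2*(2*x^3 - 21*x^2 - 24*x + 28)/(x^6 + 12*x^4 + 48*x^2 + 64)
Second-derivative test at each critical point:
  f''(-0.5311) = 0.8794 > 0 → local minimum
  f''(7.5311) = -0.0044 < 0 → local maximum

Critical points: x = 7/2 - sqrt(65)/2 ≈ -0.5311 (local minimum); x = 7/2 + sqrt(65)/2 ≈ 7.5311 (local maximum)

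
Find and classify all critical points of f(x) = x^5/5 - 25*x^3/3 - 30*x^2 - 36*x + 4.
f'(x) = x^4 - 25*x^2 - 60*x - 36

Solve f'(x) = 0:
  Factor: x^4 - 25*x^2 - 60*x - 36 = (x - 6)*(x + 1)*(x + 2)*(x + 3) = 0.
  ⇒ x = -3, -2, -1, 6

f''(x) = 4*x^3 - 50*x - 60
Second-derivative test at each critical point:
  f''(-3) = -18 < 0 → local maximum
  f''(-2) = 8 > 0 → local minimum
  f''(-1) = -14 < 0 → local maximum
  f''(6) = 504 > 0 → local minimum

Critical points: x = -3 (local maximum); x = -2 (local minimum); x = -1 (local maximum); x = 6 (local minimum)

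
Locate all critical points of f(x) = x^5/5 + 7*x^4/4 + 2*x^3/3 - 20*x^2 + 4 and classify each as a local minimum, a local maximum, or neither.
f'(x) = x*(x^3 + 7*x^2 + 2*x - 40)

Solve f'(x) = 0:
  Factor: x^4 + 7*x^3 + 2*x^2 - 40*x = x*(x - 2)*(x + 4)*(x + 5) = 0.
  ⇒ x = -5, -4, 0, 2

f''(x) = 4*x^3 + 21*x^2 + 4*x - 40
Second-derivative test at each critical point:
  f''(-5) = -35 < 0 → local maximum
  f''(-4) = 24 > 0 → local minimum
  f''(0) = -40 < 0 → local maximum
  f''(2) = 84 > 0 → local minimum

Critical points: x = -5 (local maximum); x = -4 (local minimum); x = 0 (local maximum); x = 2 (local minimum)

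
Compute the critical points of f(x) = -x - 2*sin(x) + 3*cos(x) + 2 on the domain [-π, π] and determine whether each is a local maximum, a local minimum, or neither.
f'(x) = -3*sin(x) - 2*cos(x) - 1

Solve f'(x) = 0 on [-π, π]:
  f'(x) = 0 ⇔ -3*sin(x) - 2*cos(x) = 1. Write the left side as R·cos(x + φ) with R = √((-2)² + 3²) = sqrt(13), cos φ = -2*sqrt(13)/13, sin φ = 3*sqrt(13)/13; then cos(x + φ) = sqrt(13)/13. Solve for x and keep the solutions lying in [-π, π].
  ⇒ x = atan((-4*sqrt(3) - 3)/(-2 + 6*sqrt(3))) ≈ -0.8690, atan((-3 + 4*sqrt(3))/(-6*sqrt(3) - 2)) + pi ≈ 2.8346

f''(x) = 2*sin(x) - 3*cos(x)
Second-derivative test at each critical point:
  f''(-0.8690) = -3.4641 < 0 → local maximum
  f''(2.8346) = 3.4641 > 0 → local minimum

Critical points: x = atan((-4*sqrt(3) - 3)/(-2 + 6*sqrt(3))) ≈ -0.8690 (local maximum); x = atan((-3 + 4*sqrt(3))/(-6*sqrt(3) - 2)) + pi ≈ 2.8346 (local minimum)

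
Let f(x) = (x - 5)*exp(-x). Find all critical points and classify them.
f'(x) = (6 - x)*exp(-x)

Solve f'(x) = 0:
  f'(x) = (6 - x)·exp(-x) and exp(-x) > 0 for every x, so f'(x) = 0 ⇔ 6 - x = 0.
  6 - x = 0.
  ⇒ x = 6

f''(x) = (x - 7)*exp(-x)
Second-derivative test at each critical point:
  f''(6) = -0.0025 < 0 → local maximum

Critical points: x = 6 (local maximum)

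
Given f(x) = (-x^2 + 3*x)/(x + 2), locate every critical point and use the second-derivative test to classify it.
f'(x) = (-x^2 - 4*x + 6)/(x^2 + 4*x + 4)

Solve f'(x) = 0:
  f'(x) = -(x^2 + 4*x - 6)/(x + 2)^2; the denominator is positive wherever f is defined, so f'(x) = 0 ⇔ -x^2 - 4*x + 6 = 0.
  x^2 + 4*x - 6 = 0 has no rational roots; quadratic formula: x = (-4 ± √40)/2.
  ⇒ x = -sqrt(10) - 2 ≈ -5.1623, -2 + sqrt(10) ≈ 1.1623

f''(x) = -20/(x^3 + 6*x^2 + 12*x + 8)
Second-derivative test at each critical point:
  f''(-5.1623) = 0.6325 > 0 → local minimum
  f''(1.1623) = -0.6325 < 0 → local maximum

Critical points: x = -sqrt(10) - 2 ≈ -5.1623 (local minimum); x = -2 + sqrt(10) ≈ 1.1623 (local maximum)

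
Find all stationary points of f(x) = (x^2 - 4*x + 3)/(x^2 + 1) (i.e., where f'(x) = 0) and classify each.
f'(x) = 4*(x^2 - x - 1)/(x^4 + 2*x^2 + 1)

Solve f'(x) = 0:
  f'(x) = 4*(x^2 - x - 1)/(x^2 + 1)^2; the denominator is positive wherever f is defined, so f'(x) = 0 ⇔ 4*x^2 - 4*x - 4 = 0.
  Factor: 4*x^2 - 4*x - 4 = 4*(x^2 - x - 1); x^2 - x - 1 = 0 has no rational roots; quadratic formula: x = (1 ± √5)/2.
  ⇒ x = 1/2 - sqrt(5)/2 ≈ -0.6180, 1/2 + sqrt(5)/2 ≈ 1.6180

f''(x) = 4*(-2*x^3 + 3*x^2 + 6*x - 1)/(x^6 + 3*x^4 + 3*x^2 + 1)
Second-derivative test at each critical point:
  f''(-0.6180) = -4.6833 < 0 → local maximum
  f''(1.6180) = 0.6833 > 0 → local minimum

Critical points: x = 1/2 - sqrt(5)/2 ≈ -0.6180 (local maximum); x = 1/2 + sqrt(5)/2 ≈ 1.6180 (local minimum)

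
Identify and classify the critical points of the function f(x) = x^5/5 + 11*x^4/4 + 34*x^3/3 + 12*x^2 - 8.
f'(x) = x*(x^3 + 11*x^2 + 34*x + 24)

Solve f'(x) = 0:
  Factor: x^4 + 11*x^3 + 34*x^2 + 24*x = x*(x + 1)*(x + 4)*(x + 6) = 0.
  ⇒ x = -6, -4, -1, 0

f''(x) = 4*x^3 + 33*x^2 + 68*x + 24
Second-derivative test at each critical point:
  f''(-6) = -60 < 0 → local maximum
  f''(-4) = 24 > 0 → local minimum
  f''(-1) = -15 < 0 → local maximum
  f''(0) = 24 > 0 → local minimum

Critical points: x = -6 (local maximum); x = -4 (local minimum); x = -1 (local maximum); x = 0 (local minimum)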